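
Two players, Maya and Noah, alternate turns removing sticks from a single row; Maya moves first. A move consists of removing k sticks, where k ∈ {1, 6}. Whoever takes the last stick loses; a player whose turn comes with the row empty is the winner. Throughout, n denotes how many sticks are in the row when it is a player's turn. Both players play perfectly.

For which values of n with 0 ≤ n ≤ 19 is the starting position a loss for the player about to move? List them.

1, 3, 5, 8, 10, 12, 15, 17, 19

Positions with no move are W. A position that does have a move is losing for the player to move precisely when every available move leads to a winning position for the opponent. Fill in the labels:
n=0: no move; the opponent has just taken the last stick and therefore loses → W
n=1: the only move is to 0(W), a W ⇒ L
n=2: can move to 1, which is L ⇒ W
n=3: the only move is to 2(W), a W ⇒ L
n=4: can move to 3, which is L ⇒ W
n=5: the only move is to 4(W), a W ⇒ L
n=6: can move to 5, which is L ⇒ W
n=7: can move to 1, which is L ⇒ W
n=8: moves to 7(W), 2(W); every one is W ⇒ L
n=9: can move to 8, which is L ⇒ W
n=10: moves to 9(W), 4(W); every one is W ⇒ L
n=11: can move to 10, which is L ⇒ W
n=12: moves to 11(W), 6(W); every one is W ⇒ L
n=13: can move to 12, which is L ⇒ W
n=14: can move to 8, which is L ⇒ W
n=15: moves to 14(W), 9(W); every one is W ⇒ L
n=16: can move to 15, which is L ⇒ W
n=17: moves to 16(W), 11(W); every one is W ⇒ L
n=18: can move to 17, which is L ⇒ W
n=19: moves to 18(W), 13(W); every one is W ⇒ L
Reading off the rows marked L gives the requested list; there are 9 such values of n.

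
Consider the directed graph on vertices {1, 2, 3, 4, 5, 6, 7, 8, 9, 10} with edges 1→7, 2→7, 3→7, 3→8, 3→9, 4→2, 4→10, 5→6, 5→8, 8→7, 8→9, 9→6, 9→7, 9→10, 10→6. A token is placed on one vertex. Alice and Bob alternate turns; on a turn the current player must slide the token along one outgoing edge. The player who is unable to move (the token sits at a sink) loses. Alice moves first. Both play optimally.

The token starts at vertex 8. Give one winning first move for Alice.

Work bottom-up. With no move the player to move loses. Otherwise the position is W if at least one move leads to an L position for the opponent, and L if every move leads to a W.
Every edge goes from a vertex to one that appears earlier in the order 7, 6, 10, 1, 9, 8, 5, 2, 4, 3, so processing vertices in that order labels each vertex after all of its successors.
7: no outgoing edge → L
6: no outgoing edge → L
10: W (go to 6, an L position)
1: W (go to 7, an L position)
9: W (go to 6, an L position)
8: W (go to 7, an L position)
5: W (go to 6, an L position)
2: W (go to 7, an L position)
4: L (options 2(W), 10(W) are all W)
3: W (go to 7, an L position)
From 8, the L positions reachable in one move are: 7.

Move to 7.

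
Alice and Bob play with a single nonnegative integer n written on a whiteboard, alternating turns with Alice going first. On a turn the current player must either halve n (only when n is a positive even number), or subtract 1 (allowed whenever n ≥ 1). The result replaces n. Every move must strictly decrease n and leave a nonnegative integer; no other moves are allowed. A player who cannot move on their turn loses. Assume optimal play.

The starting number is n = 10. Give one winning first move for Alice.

Classify positions by backward induction: terminal positions (no move available) are L. From any other position, the mover wins iff some move reaches an L.
n=0: no move → L
n=1: can move to 0, which is L ⇒ W
n=2: the only move is to 1(W), a W ⇒ L
n=3: can move to 2, which is L ⇒ W
n=4: can move to 2, which is L ⇒ W
n=5: the only move is to 4(W), a W ⇒ L
n=6: can move to 5, which is L ⇒ W
n=7: the only move is to 6(W), a W ⇒ L
n=8: can move to 7, which is L ⇒ W
n=9: the only move is to 8(W), a W ⇒ L
n=10: can move to 5, which is L ⇒ W
From 10, the L positions reachable in one move are: 5, 9. Any move reaching one of these is winning.

Move to 5.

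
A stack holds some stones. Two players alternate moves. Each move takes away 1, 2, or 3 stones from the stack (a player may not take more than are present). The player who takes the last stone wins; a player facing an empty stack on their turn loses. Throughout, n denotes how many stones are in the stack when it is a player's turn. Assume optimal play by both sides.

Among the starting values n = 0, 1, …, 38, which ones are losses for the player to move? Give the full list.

0, 4, 8, 12, 16, 20, 24, 28, 32, 36

Compute win/loss labels from the base case upward. A position with no move is L. Any other position is W if it can reach an L in one move, else L.
n=0: no move → L
n=1: W (go to 0, an L position)
n=2: W (go to 0, an L position)
n=3: W (go to 0, an L position)
n=4: L (options 3(W), 2(W), 1(W) are all W)
n=5: W (go to 4, an L position)
n=6: W (go to 4, an L position)
n=7: W (go to 4, an L position)
n=8: L (options 7(W), 6(W), 5(W) are all W)
n=9: W (go to 8, an L position)
n=10: W (go to 8, an L position)
n=11: W (go to 8, an L position)
n=12: L (options 11(W), 10(W), 9(W) are all W)
n=13: W (go to 12, an L position)
n=14: W (go to 12, an L position)
n=15: W (go to 12, an L position)
n=16: L (options 15(W), 14(W), 13(W) are all W)
n=17: W (go to 16, an L position)
n=18: W (go to 16, an L position)
n=19: W (go to 16, an L position)
n=20: L (options 19(W), 18(W), 17(W) are all W)
n=21: W (go to 20, an L position)
n=22: W (go to 20, an L position)
n=23: W (go to 20, an L position)
n=24: L (options 23(W), 22(W), 21(W) are all W)
n=25: W (go to 24, an L position)
n=26: W (go to 24, an L position)
n=27: W (go to 24, an L position)
n=28: L (options 27(W), 26(W), 25(W) are all W)
n=29: W (go to 28, an L position)
n=30: W (go to 28, an L position)
n=31: W (go to 28, an L position)
n=32: L (options 31(W), 30(W), 29(W) are all W)
n=33: W (go to 32, an L position)
n=34: W (go to 32, an L position)
n=35: W (go to 32, an L position)
n=36: L (options 35(W), 34(W), 33(W) are all W)
n=37: W (go to 36, an L position)
n=38: W (go to 36, an L position)
Reading off the rows marked L gives the requested list; there are 10 such values of n.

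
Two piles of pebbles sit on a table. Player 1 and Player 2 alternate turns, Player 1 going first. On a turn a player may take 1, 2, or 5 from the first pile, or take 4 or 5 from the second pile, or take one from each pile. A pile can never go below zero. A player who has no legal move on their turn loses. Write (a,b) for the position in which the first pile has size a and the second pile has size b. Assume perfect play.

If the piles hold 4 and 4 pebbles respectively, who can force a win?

Player 1 wins.

Work bottom-up. With no move the player to move loses. Otherwise the position is W if at least one move leads to an L position for the opponent, and L if every move leads to a W.
No move ever increases a pile, so every position that can arise here has a ≤ 4 and b ≤ 4; it is enough to label the cells with 0 ≤ a ≤ 4 and 0 ≤ b ≤ 4.
Every move lowers a or b (never raises either), so fill the grid row by row in increasing a, and left to right within a row: each cell's successors are then already labelled.
      b=0  b=1  b=2  b=3  b=4
a=0:    L    L    L    L    W
a=1:    W    W    W    W    W
a=2:    W    W    W    W    L
a=3:    L    L    L    L    W
a=4:    W    W    W    W    W
Cells with no legal move (terminal, hence L): (0,0), (0,1), (0,2), (0,3).
The remaining L cells, each justified by listing all of its moves:
(2,4): moves to (1,4)(W), (0,4)(W), (2,0)(W), (1,3)(W); every one is W ⇒ L
(3,0): moves to (2,0)(W), (1,0)(W); every one is W ⇒ L
(3,1): moves to (2,1)(W), (1,1)(W), (2,0)(W); every one is W ⇒ L
(3,2): moves to (2,2)(W), (1,2)(W), (2,1)(W); every one is W ⇒ L
(3,3): moves to (2,3)(W), (1,3)(W), (2,2)(W); every one is W ⇒ L
Every other cell has at least one move into one of the L cells above, so it is W.
From (4,4) Player 1 can move to (2,4), reaching an L position.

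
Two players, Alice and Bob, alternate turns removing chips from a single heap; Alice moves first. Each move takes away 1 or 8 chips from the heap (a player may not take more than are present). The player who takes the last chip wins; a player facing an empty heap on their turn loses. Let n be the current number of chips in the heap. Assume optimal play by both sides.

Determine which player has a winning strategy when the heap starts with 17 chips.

Compute win/loss labels from the base case upward. A position with no move is L. Any other position is W if it can reach an L in one move, else L.
n=0: no move → L
n=1: reaches L-position 0 → W
n=2: only reaches 1(W), which is W → L
n=3: reaches L-position 2 → W
n=4: only reaches 3(W), which is W → L
n=5: reaches L-position 4 → W
n=6: only reaches 5(W), which is W → L
n=7: reaches L-position 6 → W
n=8: reaches L-position 0 → W
n=9: only reaches 8(W), 1(W), all W → L
n=10: reaches L-position 9 → W
n=11: only reaches 10(W), 3(W), all W → L
n=12: reaches L-position 11 → W
n=13: only reaches 12(W), 5(W), all W → L
n=14: reaches L-position 13 → W
n=15: only reaches 14(W), 7(W), all W → L
n=16: reaches L-position 15 → W
n=17: reaches L-position 9 → W
From 17 Alice can remove 8, leaving 9, reaching an L position.

Alice wins.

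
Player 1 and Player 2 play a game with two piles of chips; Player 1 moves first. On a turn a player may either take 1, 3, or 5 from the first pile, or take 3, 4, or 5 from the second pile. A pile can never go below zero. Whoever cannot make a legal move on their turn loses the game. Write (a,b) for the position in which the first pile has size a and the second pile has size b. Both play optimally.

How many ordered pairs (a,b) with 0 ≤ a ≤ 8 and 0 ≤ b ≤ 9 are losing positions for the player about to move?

Classify positions by backward induction: terminal positions (no move available) are L. From any other position, the mover wins iff some move reaches an L.
Every move lowers a or b (never raises either), so fill the grid row by row in increasing a, and left to right within a row: each cell's successors are then already labelled.
      b=0  b=1  b=2  b=3  b=4  b=5  b=6  b=7  b=8  b=9
a=0:    L    L    L    W    W    W    W    W    L    L
a=1:    W    W    W    L    L    L    W    W    W    W
a=2:    L    L    L    W    W    W    W    W    L    L
a=3:    W    W    W    L    L    L    W    W    W    W
a=4:    L    L    L    W    W    W    W    W    L    L
a=5:    W    W    W    L    L    L    W    W    W    W
a=6:    L    L    L    W    W    W    W    W    L    L
a=7:    W    W    W    L    L    L    W    W    W    W
a=8:    L    L    L    W    W    W    W    W    L    L
Cells with no legal move (terminal, hence L): (0,0), (0,1), (0,2).
The remaining L cells, each justified by listing all of its moves:
(0,8): only reaches (0,5)(W), (0,4)(W), (0,3)(W), all W → L
(0,9): only reaches (0,6)(W), (0,5)(W), (0,4)(W), all W → L
(1,3): only reaches (0,3)(W), (1,0)(W), all W → L
(1,4): only reaches (0,4)(W), (1,1)(W), (1,0)(W), all W → L
(1,5): only reaches (0,5)(W), (1,2)(W), (1,1)(W), (1,0)(W), all W → L
(2,0): only reaches (1,0)(W), which is W → L
(2,1): only reaches (1,1)(W), which is W → L
(2,2): only reaches (1,2)(W), which is W → L
(2,8): only reaches (1,8)(W), (2,5)(W), (2,4)(W), (2,3)(W), all W → L
(2,9): only reaches (1,9)(W), (2,6)(W), (2,5)(W), (2,4)(W), all W → L
(3,3): only reaches (2,3)(W), (0,3)(W), (3,0)(W), all W → L
(3,4): only reaches (2,4)(W), (0,4)(W), (3,1)(W), (3,0)(W), all W → L
(3,5): only reaches (2,5)(W), (0,5)(W), (3,2)(W), (3,1)(W), (3,0)(W), all W → L
(4,0): only reaches (3,0)(W), (1,0)(W), all W → L
(4,1): only reaches (3,1)(W), (1,1)(W), all W → L
(4,2): only reaches (3,2)(W), (1,2)(W), all W → L
(4,8): only reaches (3,8)(W), (1,8)(W), (4,5)(W), (4,4)(W), (4,3)(W), all W → L
(4,9): only reaches (3,9)(W), (1,9)(W), (4,6)(W), (4,5)(W), (4,4)(W), all W → L
(5,3): only reaches (4,3)(W), (2,3)(W), (0,3)(W), (5,0)(W), all W → L
(5,4): only reaches (4,4)(W), (2,4)(W), (0,4)(W), (5,1)(W), (5,0)(W), all W → L
(5,5): only reaches (4,5)(W), (2,5)(W), (0,5)(W), (5,2)(W), (5,1)(W), (5,0)(W), all W → L
(6,0): only reaches (5,0)(W), (3,0)(W), (1,0)(W), all W → L
(6,1): only reaches (5,1)(W), (3,1)(W), (1,1)(W), all W → L
(6,2): only reaches (5,2)(W), (3,2)(W), (1,2)(W), all W → L
(6,8): only reaches (5,8)(W), (3,8)(W), (1,8)(W), (6,5)(W), (6,4)(W), (6,3)(W), all W → L
(6,9): only reaches (5,9)(W), (3,9)(W), (1,9)(W), (6,6)(W), (6,5)(W), (6,4)(W), all W → L
(7,3): only reaches (6,3)(W), (4,3)(W), (2,3)(W), (7,0)(W), all W → L
(7,4): only reaches (6,4)(W), (4,4)(W), (2,4)(W), (7,1)(W), (7,0)(W), all W → L
(7,5): only reaches (6,5)(W), (4,5)(W), (2,5)(W), (7,2)(W), (7,1)(W), (7,0)(W), all W → L
(8,0): only reaches (7,0)(W), (5,0)(W), (3,0)(W), all W → L
(8,1): only reaches (7,1)(W), (5,1)(W), (3,1)(W), all W → L
(8,2): only reaches (7,2)(W), (5,2)(W), (3,2)(W), all W → L
(8,8): only reaches (7,8)(W), (5,8)(W), (3,8)(W), (8,5)(W), (8,4)(W), (8,3)(W), all W → L
(8,9): only reaches (7,9)(W), (5,9)(W), (3,9)(W), (8,6)(W), (8,5)(W), (8,4)(W), all W → L
Every other cell has at least one move into one of the L cells above, so it is W.
L cells per row: a=0: 5, a=1: 3, a=2: 5, a=3: 3, a=4: 5, a=5: 3, a=6: 5, a=7: 3, a=8: 5; total 37.

37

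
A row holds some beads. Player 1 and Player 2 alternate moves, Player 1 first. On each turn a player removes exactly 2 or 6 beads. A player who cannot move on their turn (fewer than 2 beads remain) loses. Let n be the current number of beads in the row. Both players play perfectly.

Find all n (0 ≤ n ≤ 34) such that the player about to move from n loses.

0, 1, 4, 5, 8, 9, 12, 13, 16, 17, 20, 21, 24, 25, 28, 29, 32, 33

Use the standard recursion: the mover loses at a terminal position; elsewhere, the mover wins exactly when some move hands the opponent an L position.
n=0: no move → L
n=1: no move → L
n=2: W (go to 0, an L position)
n=3: W (go to 1, an L position)
n=4: L (sole option 2(W) is W)
n=5: L (sole option 3(W) is W)
n=6: W (go to 4, an L position)
n=7: W (go to 5, an L position)
n=8: L (options 6(W), 2(W) are all W)
n=9: L (options 7(W), 3(W) are all W)
n=10: W (go to 8, an L position)
n=11: W (go to 9, an L position)
n=12: L (options 10(W), 6(W) are all W)
n=13: L (options 11(W), 7(W) are all W)
n=14: W (go to 12, an L position)
n=15: W (go to 13, an L position)
n=16: L (options 14(W), 10(W) are all W)
n=17: L (options 15(W), 11(W) are all W)
n=18: W (go to 16, an L position)
n=19: W (go to 17, an L position)
n=20: L (options 18(W), 14(W) are all W)
n=21: L (options 19(W), 15(W) are all W)
n=22: W (go to 20, an L position)
n=23: W (go to 21, an L position)
n=24: L (options 22(W), 18(W) are all W)
n=25: L (options 23(W), 19(W) are all W)
n=26: W (go to 24, an L position)
n=27: W (go to 25, an L position)
n=28: L (options 26(W), 22(W) are all W)
n=29: L (options 27(W), 23(W) are all W)
n=30: W (go to 28, an L position)
n=31: W (go to 29, an L position)
n=32: L (options 30(W), 26(W) are all W)
n=33: L (options 31(W), 27(W) are all W)
n=34: W (go to 32, an L position)
Reading off the rows marked L gives the requested list; there are 18 such values of n.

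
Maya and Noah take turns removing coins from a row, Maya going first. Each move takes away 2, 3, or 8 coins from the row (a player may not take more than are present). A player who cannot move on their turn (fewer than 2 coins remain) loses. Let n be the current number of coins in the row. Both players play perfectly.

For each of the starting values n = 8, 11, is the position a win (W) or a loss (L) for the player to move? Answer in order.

8: W, 11: L

Use the standard recursion: the mover loses at a terminal position; elsewhere, the mover wins exactly when some move hands the opponent an L position.
n=0: no move → L
n=1: no move → L
n=2: W (go to 0, an L position)
n=3: W (go to 1, an L position)
n=4: W (go to 1, an L position)
n=5: L (options 3(W), 2(W) are all W)
n=6: L (options 4(W), 3(W) are all W)
n=7: W (go to 5, an L position)
n=8: W (go to 6, an L position)
n=9: W (go to 6, an L position)
n=10: L (options 8(W), 7(W), 2(W) are all W)
n=11: L (options 9(W), 8(W), 3(W) are all W)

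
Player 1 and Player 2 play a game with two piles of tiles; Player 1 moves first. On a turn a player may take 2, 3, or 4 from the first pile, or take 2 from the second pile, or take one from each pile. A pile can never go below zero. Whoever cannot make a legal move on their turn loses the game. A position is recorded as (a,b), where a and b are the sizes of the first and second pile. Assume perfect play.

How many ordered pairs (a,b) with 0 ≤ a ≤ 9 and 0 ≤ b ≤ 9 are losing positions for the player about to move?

37

Build the W/L table. Terminal = L. A non-terminal position is W if it has a move to some L; otherwise it is L.
Every move lowers a or b (never raises either), so fill the grid row by row in increasing a, and left to right within a row: each cell's successors are then already labelled.
      b=0  b=1  b=2  b=3  b=4  b=5  b=6  b=7  b=8  b=9
a=0:    L    L    W    W    L    L    W    W    L    L
a=1:    L    W    W    L    L    W    W    L    L    W
a=2:    W    W    L    L    W    W    L    L    W    W
a=3:    W    W    L    W    W    W    L    W    W    W
a=4:    W    W    W    W    W    W    W    W    W    W
a=5:    W    L    W    W    W    L    W    W    W    L
a=6:    L    L    W    W    L    L    W    W    L    L
a=7:    L    W    W    L    L    W    W    L    L    W
a=8:    W    W    L    L    W    W    L    L    W    W
a=9:    W    W    L    W    W    W    L    W    W    W
Cells with no legal move (terminal, hence L): (0,0), (0,1), (1,0).
The remaining L cells, each justified by listing all of its moves:
(0,4): the only move is to (0,2)(W), a W ⇒ L
(0,5): the only move is to (0,3)(W), a W ⇒ L
(0,8): the only move is to (0,6)(W), a W ⇒ L
(0,9): the only move is to (0,7)(W), a W ⇒ L
(1,3): moves to (1,1)(W), (0,2)(W); every one is W ⇒ L
(1,4): moves to (1,2)(W), (0,3)(W); every one is W ⇒ L
(1,7): moves to (1,5)(W), (0,6)(W); every one is W ⇒ L
(1,8): moves to (1,6)(W), (0,7)(W); every one is W ⇒ L
(2,2): moves to (0,2)(W), (2,0)(W), (1,1)(W); every one is W ⇒ L
(2,3): moves to (0,3)(W), (2,1)(W), (1,2)(W); every one is W ⇒ L
(2,6): moves to (0,6)(W), (2,4)(W), (1,5)(W); every one is W ⇒ L
(2,7): moves to (0,7)(W), (2,5)(W), (1,6)(W); every one is W ⇒ L
(3,2): moves to (1,2)(W), (0,2)(W), (3,0)(W), (2,1)(W); every one is W ⇒ L
(3,6): moves to (1,6)(W), (0,6)(W), (3,4)(W), (2,5)(W); every one is W ⇒ L
(5,1): moves to (3,1)(W), (2,1)(W), (1,1)(W), (4,0)(W); every one is W ⇒ L
(5,5): moves to (3,5)(W), (2,5)(W), (1,5)(W), (5,3)(W), (4,4)(W); every one is W ⇒ L
(5,9): moves to (3,9)(W), (2,9)(W), (1,9)(W), (5,7)(W), (4,8)(W); every one is W ⇒ L
(6,0): moves to (4,0)(W), (3,0)(W), (2,0)(W); every one is W ⇒ L
(6,1): moves to (4,1)(W), (3,1)(W), (2,1)(W), (5,0)(W); every one is W ⇒ L
(6,4): moves to (4,4)(W), (3,4)(W), (2,4)(W), (6,2)(W), (5,3)(W); every one is W ⇒ L
(6,5): moves to (4,5)(W), (3,5)(W), (2,5)(W), (6,3)(W), (5,4)(W); every one is W ⇒ L
(6,8): moves to (4,8)(W), (3,8)(W), (2,8)(W), (6,6)(W), (5,7)(W); every one is W ⇒ L
(6,9): moves to (4,9)(W), (3,9)(W), (2,9)(W), (6,7)(W), (5,8)(W); every one is W ⇒ L
(7,0): moves to (5,0)(W), (4,0)(W), (3,0)(W); every one is W ⇒ L
(7,3): moves to (5,3)(W), (4,3)(W), (3,3)(W), (7,1)(W), (6,2)(W); every one is W ⇒ L
(7,4): moves to (5,4)(W), (4,4)(W), (3,4)(W), (7,2)(W), (6,3)(W); every one is W ⇒ L
(7,7): moves to (5,7)(W), (4,7)(W), (3,7)(W), (7,5)(W), (6,6)(W); every one is W ⇒ L
(7,8): moves to (5,8)(W), (4,8)(W), (3,8)(W), (7,6)(W), (6,7)(W); every one is W ⇒ L
(8,2): moves to (6,2)(W), (5,2)(W), (4,2)(W), (8,0)(W), (7,1)(W); every one is W ⇒ L
(8,3): moves to (6,3)(W), (5,3)(W), (4,3)(W), (8,1)(W), (7,2)(W); every one is W ⇒ L
(8,6): moves to (6,6)(W), (5,6)(W), (4,6)(W), (8,4)(W), (7,5)(W); every one is W ⇒ L
(8,7): moves to (6,7)(W), (5,7)(W), (4,7)(W), (8,5)(W), (7,6)(W); every one is W ⇒ L
(9,2): moves to (7,2)(W), (6,2)(W), (5,2)(W), (9,0)(W), (8,1)(W); every one is W ⇒ L
(9,6): moves to (7,6)(W), (6,6)(W), (5,6)(W), (9,4)(W), (8,5)(W); every one is W ⇒ L
Every other cell has at least one move into one of the L cells above, so it is W.
L cells per row: a=0: 6, a=1: 5, a=2: 4, a=3: 2, a=4: 0, a=5: 3, a=6: 6, a=7: 5, a=8: 4, a=9: 2; total 37.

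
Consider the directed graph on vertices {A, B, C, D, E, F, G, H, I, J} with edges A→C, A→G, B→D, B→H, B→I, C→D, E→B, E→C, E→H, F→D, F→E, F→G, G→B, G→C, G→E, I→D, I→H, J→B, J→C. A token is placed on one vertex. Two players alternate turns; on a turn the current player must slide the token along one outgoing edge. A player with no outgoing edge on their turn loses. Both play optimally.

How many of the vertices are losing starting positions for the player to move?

Compute win/loss labels from the base case upward. A position with no move is L. Any other position is W if it can reach an L in one move, else L.
Every edge goes from a vertex to one that appears earlier in the order H, D, C, I, B, E, G, A, J, F, so processing vertices in that order labels each vertex after all of its successors.
H: no outgoing edge → L
D: no outgoing edge → L
C: reaches L-position D → W
I: reaches L-position D → W
B: reaches L-position D → W
E: reaches L-position H → W
G: only reaches E(W), B(W), C(W), all W → L
A: reaches L-position G → W
J: only reaches B(W), C(W), all W → L
F: reaches L-position G → W
The L vertices are D, G, H, J; that is 4 in all.

4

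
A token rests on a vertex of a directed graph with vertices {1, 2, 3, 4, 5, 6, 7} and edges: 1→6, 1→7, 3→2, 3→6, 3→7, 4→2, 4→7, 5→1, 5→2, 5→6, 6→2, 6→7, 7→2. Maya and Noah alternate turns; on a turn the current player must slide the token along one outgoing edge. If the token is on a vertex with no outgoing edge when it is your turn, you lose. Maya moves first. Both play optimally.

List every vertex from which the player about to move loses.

Use the standard recursion: the mover loses at a terminal position; elsewhere, the mover wins exactly when some move hands the opponent an L position.
Every edge goes from a vertex to one that appears earlier in the order 2, 7, 6, 1, 3, 4, 5, so processing vertices in that order labels each vertex after all of its successors.
2: no outgoing edge → L
7: W (go to 2, an L position)
6: W (go to 2, an L position)
1: L (options 6(W), 7(W) are all W)
3: W (go to 2, an L position)
4: W (go to 2, an L position)
5: W (go to 1, an L position)
The losing starting vertices are exactly the entries labelled L in this table (2 of them).

1, 2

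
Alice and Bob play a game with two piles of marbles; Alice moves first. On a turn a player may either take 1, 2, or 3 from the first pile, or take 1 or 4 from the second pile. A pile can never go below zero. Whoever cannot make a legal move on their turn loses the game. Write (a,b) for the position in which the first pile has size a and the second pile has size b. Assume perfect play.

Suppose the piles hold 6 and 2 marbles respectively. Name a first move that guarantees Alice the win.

Compute win/loss labels from the base case upward. A position with no move is L. Any other position is W if it can reach an L in one move, else L.
No move ever increases a pile, so every position that can arise here has a ≤ 6 and b ≤ 2; it is enough to label the cells with 0 ≤ a ≤ 6 and 0 ≤ b ≤ 2.
Every move lowers a or b (never raises either), so fill the grid row by row in increasing a, and left to right within a row: each cell's successors are then already labelled.
      b=0  b=1  b=2
a=0:    L    W    L
a=1:    W    L    W
a=2:    W    W    W
a=3:    W    W    W
a=4:    L    W    L
a=5:    W    L    W
a=6:    W    W    W
Cells with no legal move (terminal, hence L): (0,0).
The remaining L cells, each justified by listing all of its moves:
(0,2): L (sole option (0,1)(W) is W)
(1,1): L (options (0,1)(W), (1,0)(W) are all W)
(4,0): L (options (3,0)(W), (2,0)(W), (1,0)(W) are all W)
(4,2): L (options (3,2)(W), (2,2)(W), (1,2)(W), (4,1)(W) are all W)
(5,1): L (options (4,1)(W), (3,1)(W), (2,1)(W), (5,0)(W) are all W)
Every other cell has at least one move into one of the L cells above, so it is W.
From (6,2), the L positions reachable in one move are: (4,2).

Move to (4,2).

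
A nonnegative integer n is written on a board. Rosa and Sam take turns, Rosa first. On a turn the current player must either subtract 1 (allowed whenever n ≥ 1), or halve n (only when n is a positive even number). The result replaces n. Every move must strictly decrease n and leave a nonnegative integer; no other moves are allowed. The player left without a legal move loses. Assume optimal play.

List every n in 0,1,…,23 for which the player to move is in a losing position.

0, 2, 5, 7, 9, 11, 13, 15, 17, 19, 21, 23

Use the standard recursion: the mover loses at a terminal position; elsewhere, the mover wins exactly when some move hands the opponent an L position.
n=0: no move → L
n=1: reaches L-position 0 → W
n=2: only reaches 1(W), which is W → L
n=3: reaches L-position 2 → W
n=4: reaches L-position 2 → W
n=5: only reaches 4(W), which is W → L
n=6: reaches L-position 5 → W
n=7: only reaches 6(W), which is W → L
n=8: reaches L-position 7 → W
n=9: only reaches 8(W), which is W → L
n=10: reaches L-position 5 → W
n=11: only reaches 10(W), which is W → L
n=12: reaches L-position 11 → W
n=13: only reaches 12(W), which is W → L
n=14: reaches L-position 7 → W
n=15: only reaches 14(W), which is W → L
n=16: reaches L-position 15 → W
n=17: only reaches 16(W), which is W → L
n=18: reaches L-position 9 → W
n=19: only reaches 18(W), which is W → L
n=20: reaches L-position 19 → W
n=21: only reaches 20(W), which is W → L
n=22: reaches L-position 11 → W
n=23: only reaches 22(W), which is W → L
The losing starting values of n are exactly the entries labelled L in this table (12 of them).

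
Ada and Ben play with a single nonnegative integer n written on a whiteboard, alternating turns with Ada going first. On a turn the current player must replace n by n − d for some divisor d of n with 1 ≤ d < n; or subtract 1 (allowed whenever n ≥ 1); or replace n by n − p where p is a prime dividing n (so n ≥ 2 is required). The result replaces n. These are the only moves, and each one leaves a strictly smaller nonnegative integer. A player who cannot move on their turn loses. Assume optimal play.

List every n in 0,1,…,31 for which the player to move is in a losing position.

0, 4, 9, 14, 20, 26

Positions with no move are L. A position that does have a move is losing for the player to move precisely when every available move leads to a winning position for the opponent. Fill in the labels:
n=0: no move → L
n=1: W (go to 0, an L position)
n=2: W (go to 0, an L position)
n=3: W (go to 0, an L position)
n=4: L (options 2(W), 3(W) are all W)
n=5: W (go to 0, an L position)
n=6: W (go to 4, an L position)
n=7: W (go to 0, an L position)
n=8: W (go to 4, an L position)
n=9: L (options 6(W), 8(W) are all W)
n=10: W (go to 9, an L position)
n=11: W (go to 0, an L position)
n=12: W (go to 9, an L position)
n=13: W (go to 0, an L position)
n=14: L (options 7(W), 12(W), 13(W) are all W)
n=15: W (go to 14, an L position)
n=16: W (go to 14, an L position)
n=17: W (go to 0, an L position)
n=18: W (go to 9, an L position)
n=19: W (go to 0, an L position)
n=20: L (options 10(W), 15(W), 16(W), 18(W), 19(W) are all W)
n=21: W (go to 14, an L position)
n=22: W (go to 20, an L position)
n=23: W (go to 0, an L position)
n=24: W (go to 20, an L position)
n=25: W (go to 20, an L position)
n=26: L (options 13(W), 24(W), 25(W) are all W)
n=27: W (go to 26, an L position)
n=28: W (go to 14, an L position)
n=29: W (go to 0, an L position)
n=30: W (go to 20, an L position)
n=31: W (go to 0, an L position)
The losing starting values of n are exactly the entries labelled L in this table (6 of them).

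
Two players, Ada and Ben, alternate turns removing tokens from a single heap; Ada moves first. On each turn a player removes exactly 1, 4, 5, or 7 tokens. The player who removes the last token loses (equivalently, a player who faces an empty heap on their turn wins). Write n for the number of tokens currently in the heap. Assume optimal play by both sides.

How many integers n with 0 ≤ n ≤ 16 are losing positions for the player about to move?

Compute win/loss labels from the base case upward. A position with no move is W. Any other position is W if it can reach an L in one move, else L.
n=0: no move; the opponent has just taken the last token and therefore loses → W
n=1: the only move is to 0(W), a W ⇒ L
n=2: can move to 1, which is L ⇒ W
n=3: the only move is to 2(W), a W ⇒ L
n=4: can move to 3, which is L ⇒ W
n=5: can move to 1, which is L ⇒ W
n=6: can move to 1, which is L ⇒ W
n=7: can move to 3, which is L ⇒ W
n=8: can move to 3, which is L ⇒ W
n=9: moves to 8(W), 5(W), 4(W), 2(W); every one is W ⇒ L
n=10: can move to 9, which is L ⇒ W
n=11: moves to 10(W), 7(W), 6(W), 4(W); every one is W ⇒ L
n=12: can move to 11, which is L ⇒ W
n=13: can move to 9, which is L ⇒ W
n=14: can move to 9, which is L ⇒ W
n=15: can move to 11, which is L ⇒ W
n=16: can move to 11, which is L ⇒ W
L entries with 0 ≤ n ≤ 16: n = 1, 3, 9, 11; that makes 4.

4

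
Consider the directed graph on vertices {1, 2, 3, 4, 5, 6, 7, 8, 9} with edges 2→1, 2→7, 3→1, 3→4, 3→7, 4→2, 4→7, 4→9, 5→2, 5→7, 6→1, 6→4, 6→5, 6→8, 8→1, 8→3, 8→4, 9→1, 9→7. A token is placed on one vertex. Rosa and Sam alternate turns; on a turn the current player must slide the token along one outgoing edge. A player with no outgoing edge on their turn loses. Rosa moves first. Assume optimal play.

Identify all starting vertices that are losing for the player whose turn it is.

Use the standard recursion: the mover loses at a terminal position; elsewhere, the mover wins exactly when some move hands the opponent an L position.
Every edge goes from a vertex to one that appears earlier in the order 1, 7, 2, 9, 4, 3, 5, 8, 6, so processing vertices in that order labels each vertex after all of its successors.
1: no outgoing edge → L
7: no outgoing edge → L
2: →7(L), so W
9: →7(L), so W
4: →7(L), so W
3: →7(L), so W
5: →7(L), so W
8: →1(L), so W
6: →1(L), so W
Reading off the rows marked L gives the requested list; there are 2 such vertices.

1, 7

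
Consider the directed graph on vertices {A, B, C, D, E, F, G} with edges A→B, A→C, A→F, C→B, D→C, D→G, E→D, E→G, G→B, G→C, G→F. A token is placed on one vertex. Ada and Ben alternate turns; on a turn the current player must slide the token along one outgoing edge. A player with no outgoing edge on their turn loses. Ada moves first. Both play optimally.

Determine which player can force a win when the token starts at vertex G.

Use the standard recursion: the mover loses at a terminal position; elsewhere, the mover wins exactly when some move hands the opponent an L position.
Every edge goes from a vertex to one that appears earlier in the order F, B, C, A, G, D, E, so processing vertices in that order labels each vertex after all of its successors.
F: no outgoing edge → L
B: no outgoing edge → L
C: can move to B, which is L ⇒ W
A: can move to B, which is L ⇒ W
G: can move to B, which is L ⇒ W
D: moves to G(W), C(W); every one is W ⇒ L
E: can move to D, which is L ⇒ W
The starting position G is W: Ada should move to B, handing over an L position.

Ada wins.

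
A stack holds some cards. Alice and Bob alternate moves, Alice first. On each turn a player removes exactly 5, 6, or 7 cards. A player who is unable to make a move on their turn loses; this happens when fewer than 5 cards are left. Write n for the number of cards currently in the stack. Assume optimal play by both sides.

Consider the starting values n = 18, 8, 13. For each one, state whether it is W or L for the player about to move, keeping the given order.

Build the W/L table. Terminal = L. A non-terminal position is W if it has a move to some L; otherwise it is L.
n=0: no move → L
n=1: no move → L
n=2: no move → L
n=3: no move → L
n=4: no move → L
n=5: reaches L-position 0 → W
n=6: reaches L-position 1 → W
n=7: reaches L-position 2 → W
n=8: reaches L-position 3 → W
n=9: reaches L-position 4 → W
n=10: reaches L-position 4 → W
n=11: reaches L-position 4 → W
n=12: only reaches 7(W), 6(W), 5(W), all W → L
n=13: only reaches 8(W), 7(W), 6(W), all W → L
n=14: only reaches 9(W), 8(W), 7(W), all W → L
n=15: only reaches 10(W), 9(W), 8(W), all W → L
n=16: only reaches 11(W), 10(W), 9(W), all W → L
n=17: reaches L-position 12 → W
n=18: reaches L-position 13 → W

18: W, 8: W, 13: L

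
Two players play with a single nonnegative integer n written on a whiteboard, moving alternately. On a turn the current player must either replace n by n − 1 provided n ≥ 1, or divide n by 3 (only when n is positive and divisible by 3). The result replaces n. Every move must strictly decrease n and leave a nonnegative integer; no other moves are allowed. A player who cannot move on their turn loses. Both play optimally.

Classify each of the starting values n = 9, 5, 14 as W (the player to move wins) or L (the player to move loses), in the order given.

9: L, 5: W, 14: W

Label each position W (a win for the player to move) or L (a loss). A position with no legal move is L; any other position is W exactly when some move reaches an L, and L when every move reaches a W.
n=0: no move → L
n=1: can move to 0, which is L ⇒ W
n=2: the only move is to 1(W), a W ⇒ L
n=3: can move to 2, which is L ⇒ W
n=4: the only move is to 3(W), a W ⇒ L
n=5: can move to 4, which is L ⇒ W
n=6: can move to 2, which is L ⇒ W
n=7: the only move is to 6(W), a W ⇒ L
n=8: can move to 7, which is L ⇒ W
n=9: moves to 3(W), 8(W); every one is W ⇒ L
n=10: can move to 9, which is L ⇒ W
n=11: the only move is to 10(W), a W ⇒ L
n=12: can move to 4, which is L ⇒ W
n=13: the only move is to 12(W), a W ⇒ L
n=14: can move to 13, which is L ⇒ W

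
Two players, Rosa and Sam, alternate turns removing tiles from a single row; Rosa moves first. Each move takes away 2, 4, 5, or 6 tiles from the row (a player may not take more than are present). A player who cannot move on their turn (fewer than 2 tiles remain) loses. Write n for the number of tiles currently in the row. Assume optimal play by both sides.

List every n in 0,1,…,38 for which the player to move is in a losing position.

Positions with no move are L. A position that does have a move is losing for the player to move precisely when every available move leads to a winning position for the opponent. Fill in the labels:
n=0: no move → L
n=1: no move → L
n=2: →0(L), so W
n=3: →1(L), so W
n=4: →0(L), so W
n=5: →1(L), so W
n=6: →1(L), so W
n=7: →1(L), so W
n=8: →6(W), 4(W), 3(W), 2(W) — all W, so L
n=9: →7(W), 5(W), 4(W), 3(W) — all W, so L
n=10: →8(L), so W
n=11: →9(L), so W
n=12: →8(L), so W
n=13: →9(L), so W
n=14: →9(L), so W
n=15: →9(L), so W
n=16: →14(W), 12(W), 11(W), 10(W) — all W, so L
n=17: →15(W), 13(W), 12(W), 11(W) — all W, so L
n=18: →16(L), so W
n=19: →17(L), so W
n=20: →16(L), so W
n=21: →17(L), so W
n=22: →17(L), so W
n=23: →17(L), so W
n=24: →22(W), 20(W), 19(W), 18(W) — all W, so L
n=25: →23(W), 21(W), 20(W), 19(W) — all W, so L
n=26: →24(L), so W
n=27: →25(L), so W
n=28: →24(L), so W
n=29: →25(L), so W
n=30: →25(L), so W
n=31: →25(L), so W
n=32: →30(W), 28(W), 27(W), 26(W) — all W, so L
n=33: →31(W), 29(W), 28(W), 27(W) — all W, so L
n=34: →32(L), so W
n=35: →33(L), so W
n=36: →32(L), so W
n=37: →33(L), so W
n=38: →33(L), so W
Reading off the rows marked L gives the requested list; there are 10 such values of n.

0, 1, 8, 9, 16, 17, 24, 25, 32, 33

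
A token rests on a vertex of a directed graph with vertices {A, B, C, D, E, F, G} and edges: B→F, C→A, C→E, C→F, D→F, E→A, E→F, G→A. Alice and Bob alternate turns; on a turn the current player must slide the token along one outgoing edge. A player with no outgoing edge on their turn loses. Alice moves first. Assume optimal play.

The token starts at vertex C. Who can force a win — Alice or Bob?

Alice wins.

Positions with no move are L. A position that does have a move is losing for the player to move precisely when every available move leads to a winning position for the opponent. Fill in the labels:
Every edge goes from a vertex to one that appears earlier in the order A, F, D, E, G, C, B, so processing vertices in that order labels each vertex after all of its successors.
A: no outgoing edge → L
F: no outgoing edge → L
D: can move to F, which is L ⇒ W
E: can move to F, which is L ⇒ W
G: can move to A, which is L ⇒ W
C: can move to F, which is L ⇒ W
B: can move to F, which is L ⇒ W
The starting position C is W: Alice should move to F, handing over an L position.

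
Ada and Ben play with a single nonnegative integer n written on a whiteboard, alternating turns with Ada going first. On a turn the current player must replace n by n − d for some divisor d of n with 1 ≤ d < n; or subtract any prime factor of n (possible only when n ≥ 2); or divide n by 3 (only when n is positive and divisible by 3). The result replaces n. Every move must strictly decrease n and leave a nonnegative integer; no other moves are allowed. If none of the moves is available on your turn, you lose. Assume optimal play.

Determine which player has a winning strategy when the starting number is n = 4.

Compute win/loss labels from the base case upward. A position with no move is L. Any other position is W if it can reach an L in one move, else L.
n=0: no move → L
n=1: no move → L
n=2: →0(L), so W
n=3: →0(L), so W
n=4: →2(W), 3(W) — all W, so L
The starting position 4 is L: whatever Ada does, the opponent receives a W position.

Ben wins.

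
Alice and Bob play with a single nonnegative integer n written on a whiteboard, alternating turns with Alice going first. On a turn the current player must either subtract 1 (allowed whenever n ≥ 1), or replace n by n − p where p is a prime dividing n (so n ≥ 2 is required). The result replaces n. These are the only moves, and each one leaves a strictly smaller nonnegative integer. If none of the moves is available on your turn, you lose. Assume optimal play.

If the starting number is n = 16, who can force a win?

Build the W/L table. Terminal = L. A non-terminal position is W if it has a move to some L; otherwise it is L.
n=0: no move → L
n=1: reaches L-position 0 → W
n=2: reaches L-position 0 → W
n=3: reaches L-position 0 → W
n=4: only reaches 2(W), 3(W), all W → L
n=5: reaches L-position 0 → W
n=6: reaches L-position 4 → W
n=7: reaches L-position 0 → W
n=8: only reaches 6(W), 7(W), all W → L
n=9: reaches L-position 8 → W
n=10: reaches L-position 8 → W
n=11: reaches L-position 0 → W
n=12: only reaches 9(W), 10(W), 11(W), all W → L
n=13: reaches L-position 0 → W
n=14: reaches L-position 12 → W
n=15: reaches L-position 12 → W
n=16: only reaches 14(W), 15(W), all W → L
Every move from 16 reaches a W position, so the mover loses.

Bob wins.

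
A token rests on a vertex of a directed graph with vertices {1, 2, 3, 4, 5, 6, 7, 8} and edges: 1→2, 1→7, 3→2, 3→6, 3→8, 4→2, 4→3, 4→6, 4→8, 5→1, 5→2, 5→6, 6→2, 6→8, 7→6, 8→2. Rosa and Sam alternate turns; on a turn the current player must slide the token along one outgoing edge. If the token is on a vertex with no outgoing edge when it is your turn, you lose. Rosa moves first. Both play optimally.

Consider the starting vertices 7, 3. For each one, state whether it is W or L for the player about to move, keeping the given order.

Classify positions by backward induction: terminal positions (no move available) are L. From any other position, the mover wins iff some move reaches an L.
Every edge goes from a vertex to one that appears earlier in the order 2, 8, 6, 3, 7, 1, 4, 5, so processing vertices in that order labels each vertex after all of its successors.
2: no outgoing edge → L
8: W (go to 2, an L position)
6: W (go to 2, an L position)
3: W (go to 2, an L position)
7: L (sole option 6(W) is W)
1: W (go to 7, an L position)
4: W (go to 2, an L position)
5: W (go to 2, an L position)

7: L, 3: W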